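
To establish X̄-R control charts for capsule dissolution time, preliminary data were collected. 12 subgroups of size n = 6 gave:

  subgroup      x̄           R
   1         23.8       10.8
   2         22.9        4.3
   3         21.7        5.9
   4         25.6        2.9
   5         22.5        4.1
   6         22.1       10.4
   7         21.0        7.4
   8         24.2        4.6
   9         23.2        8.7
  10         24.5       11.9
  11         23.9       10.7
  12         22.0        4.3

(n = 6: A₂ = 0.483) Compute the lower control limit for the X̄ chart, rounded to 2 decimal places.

X̄̄ = (23.8 + 22.9 + 21.7 + 25.6 + 22.5 + 22.1 + 21.0 + 24.2 + 23.2 + 24.5 + 23.9 + 22.0) / 12 = 277.4000 / 12 = 23.1167
R̄ = (10.8 + 4.3 + 5.9 + 2.9 + 4.1 + 10.4 + 7.4 + 4.6 + 8.7 + 11.9 + 10.7 + 4.3) / 12 = 86.0000 / 12 = 7.1667
LCL = X̄̄ − A₂·R̄ = 23.1167 − 0.483 × 7.1667 = 19.6552

19.66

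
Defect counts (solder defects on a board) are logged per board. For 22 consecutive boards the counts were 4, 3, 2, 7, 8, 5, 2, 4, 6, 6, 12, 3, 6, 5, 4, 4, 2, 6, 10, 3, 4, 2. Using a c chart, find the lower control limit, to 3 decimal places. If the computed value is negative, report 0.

0.000

c̄ = (4 + 3 + 2 + 7 + 8 + 5 + 2 + 4 + 6 + 6 + 12 + 3 + 6 + 5 + 4 + 4 + 2 + 6 + 10 + 3 + 4 + 2) / 22 = 108 / 22 = 4.9091
LCL = c̄ − 3√c̄ = 4.9091 − 3 × 2.2156 = -1.7378 → 0 (cannot be negative)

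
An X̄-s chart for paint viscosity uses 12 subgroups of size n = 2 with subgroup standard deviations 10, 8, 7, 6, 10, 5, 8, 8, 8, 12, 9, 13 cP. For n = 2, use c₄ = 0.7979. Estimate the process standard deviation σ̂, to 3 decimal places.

s̄ = (10 + 8 + 7 + 6 + 10 + 5 + 8 + 8 + 8 + 12 + 9 + 13) / 12 = 8.6667
σ̂ = s̄ / c₄ = 8.6667 / 0.7979 = 10.8618

10.862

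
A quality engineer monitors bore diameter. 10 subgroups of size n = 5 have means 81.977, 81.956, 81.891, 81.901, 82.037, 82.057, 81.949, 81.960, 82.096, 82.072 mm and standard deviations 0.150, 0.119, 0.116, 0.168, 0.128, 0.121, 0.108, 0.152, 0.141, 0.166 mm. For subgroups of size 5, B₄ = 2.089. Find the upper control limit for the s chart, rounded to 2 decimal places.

s̄ = (0.150 + 0.119 + 0.116 + 0.168 + 0.128 + 0.121 + 0.108 + 0.152 + 0.141 + 0.166) / 10 = 0.1369
UCL_s = B₄·s̄ = 2.089 × 0.1369 = 0.2860

0.29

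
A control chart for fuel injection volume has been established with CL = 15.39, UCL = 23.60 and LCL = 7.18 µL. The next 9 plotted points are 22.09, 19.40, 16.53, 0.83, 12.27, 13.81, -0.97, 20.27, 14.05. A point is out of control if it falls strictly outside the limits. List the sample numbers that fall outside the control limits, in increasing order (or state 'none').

4, 7

Compare each point to [7.18, 23.60]: sample 4 = 0.83 < LCL; sample 7 = -0.97 < LCL.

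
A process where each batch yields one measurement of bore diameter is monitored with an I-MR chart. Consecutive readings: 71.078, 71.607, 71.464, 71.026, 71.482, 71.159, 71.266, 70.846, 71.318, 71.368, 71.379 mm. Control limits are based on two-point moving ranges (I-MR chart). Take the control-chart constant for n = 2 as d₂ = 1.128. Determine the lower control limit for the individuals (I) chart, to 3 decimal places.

X̄ = (71.078 + 71.607 + 71.464 + 71.026 + 71.482 + 71.159 + 71.266 + 70.846 + 71.318 + 71.368 + 71.379) / 11 = 71.2721
Moving ranges: 0.529, 0.143, 0.438, 0.456, 0.323, 0.107, 0.420, 0.472, 0.050, 0.011; M̄R̄ = 2.9490 / 10 = 0.2949
LCL = X̄ − 3·M̄R̄/d₂ = 71.2721 − 3 × 0.2949 / 1.128 = 70.4878

70.488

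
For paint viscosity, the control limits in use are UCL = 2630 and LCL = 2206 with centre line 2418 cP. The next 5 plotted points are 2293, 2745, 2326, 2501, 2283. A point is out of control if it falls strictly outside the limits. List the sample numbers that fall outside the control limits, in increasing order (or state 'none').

Compare each point to [2206, 2630]: sample 2 = 2745 > UCL.

2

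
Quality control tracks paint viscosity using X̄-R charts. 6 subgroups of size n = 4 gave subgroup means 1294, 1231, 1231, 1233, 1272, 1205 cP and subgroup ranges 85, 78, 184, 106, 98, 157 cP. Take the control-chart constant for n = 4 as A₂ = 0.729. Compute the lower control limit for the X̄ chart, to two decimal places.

X̄̄ = (1294 + 1231 + 1231 + 1233 + 1272 + 1205) / 6 = 7466.0000 / 6 = 1244.3333
R̄ = (85 + 78 + 184 + 106 + 98 + 157) / 6 = 708.0000 / 6 = 118.0000
LCL = X̄̄ − A₂·R̄ = 1244.3333 − 0.729 × 118.0000 = 1158.3113

1158.31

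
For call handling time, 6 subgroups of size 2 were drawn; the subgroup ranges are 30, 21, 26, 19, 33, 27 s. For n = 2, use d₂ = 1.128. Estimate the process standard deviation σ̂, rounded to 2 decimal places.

R̄ = (30 + 21 + 26 + 19 + 33 + 27) / 6 = 26.0000
σ̂ = R̄ / d₂ = 26.0000 / 1.128 = 23.0496

23.05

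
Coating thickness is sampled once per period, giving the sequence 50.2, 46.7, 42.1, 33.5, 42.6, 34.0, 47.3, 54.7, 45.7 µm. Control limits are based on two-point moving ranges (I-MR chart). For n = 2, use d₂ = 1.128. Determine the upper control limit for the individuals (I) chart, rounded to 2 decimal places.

65.40

X̄ = (50.2 + 46.7 + 42.1 + 33.5 + 42.6 + 34.0 + 47.3 + 54.7 + 45.7) / 9 = 44.0889
Moving ranges: 3.5, 4.6, 8.6, 9.1, 8.6, 13.3, 7.4, 9.0; M̄R̄ = 64.1000 / 8 = 8.0125
UCL = X̄ + 3·M̄R̄/d₂ = 44.0889 + 3 × 8.0125 / 1.128 = 65.3987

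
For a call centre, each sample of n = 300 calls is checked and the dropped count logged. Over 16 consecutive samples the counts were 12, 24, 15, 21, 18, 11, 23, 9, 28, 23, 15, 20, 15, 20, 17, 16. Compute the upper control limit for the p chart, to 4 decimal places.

p̄ = Σdᵢ / (k·n) = 287 / (16 × 300) = 0.05979
UCL = p̄ + 3·√(p̄(1−p̄)/n) = 0.05979 + 3 × √(0.05979×0.94021/300) = 0.05979 + 3 × 0.01369 = 0.10086

0.1009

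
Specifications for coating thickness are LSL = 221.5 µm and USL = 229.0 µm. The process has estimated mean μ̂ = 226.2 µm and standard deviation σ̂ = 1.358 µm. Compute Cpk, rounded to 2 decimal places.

Cpu = (USL − μ̂) / (3σ̂) = (229.0 − 226.2) / (3 × 1.358) = 0.6873; Cpl = (μ̂ − LSL) / (3σ̂) = (226.2 − 221.5) / (3 × 1.358) = 1.1537; Cpk = min(Cpu, Cpl) = 0.6873

0.69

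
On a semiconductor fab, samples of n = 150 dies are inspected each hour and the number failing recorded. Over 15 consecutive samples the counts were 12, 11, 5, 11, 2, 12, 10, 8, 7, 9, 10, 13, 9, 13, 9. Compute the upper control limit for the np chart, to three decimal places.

18.305

p̄ = Σdᵢ / (k·n) = 141 / (15 × 150) = 0.06267
UCL = np̄ + 3·√(np̄(1−p̄)) = 9.4000 + 3 × √(9.4000×0.93733) = 9.4000 + 3 × 2.9683 = 18.3050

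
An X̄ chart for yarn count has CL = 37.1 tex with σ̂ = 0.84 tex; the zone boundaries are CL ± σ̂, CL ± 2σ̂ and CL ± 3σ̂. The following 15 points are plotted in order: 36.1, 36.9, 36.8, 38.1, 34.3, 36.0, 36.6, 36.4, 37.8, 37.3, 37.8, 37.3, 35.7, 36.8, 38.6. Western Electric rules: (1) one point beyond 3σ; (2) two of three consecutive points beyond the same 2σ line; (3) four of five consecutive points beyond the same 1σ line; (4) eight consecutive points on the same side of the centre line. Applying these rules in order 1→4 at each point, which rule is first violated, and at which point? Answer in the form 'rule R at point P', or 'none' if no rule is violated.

rule 1 at point 5

Zone of each point (C = within 1σ̂, B = 1σ̂–2σ̂, A = 2σ̂–3σ̂, * = beyond 3σ̂; sign = side of CL): 1:-B, 2:-C, 3:-C, 4:+B, 5:-*, 6:-B, 7:-C, 8:-C, 9:+C, 10:+C, 11:+C, 12:+C, 13:-B, 14:-C, 15:+B
Rule 1 (one point beyond the 3σ limits) is satisfied at point 5.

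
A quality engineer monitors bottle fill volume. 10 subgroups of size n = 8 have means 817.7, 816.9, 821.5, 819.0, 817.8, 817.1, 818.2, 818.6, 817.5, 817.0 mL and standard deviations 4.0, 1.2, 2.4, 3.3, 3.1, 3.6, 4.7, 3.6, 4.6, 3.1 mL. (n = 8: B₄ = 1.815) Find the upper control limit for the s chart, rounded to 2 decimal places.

6.10

s̄ = (4.0 + 1.2 + 2.4 + 3.3 + 3.1 + 3.6 + 4.7 + 3.6 + 4.6 + 3.1) / 10 = 3.3600
UCL_s = B₄·s̄ = 1.815 × 3.3600 = 6.0984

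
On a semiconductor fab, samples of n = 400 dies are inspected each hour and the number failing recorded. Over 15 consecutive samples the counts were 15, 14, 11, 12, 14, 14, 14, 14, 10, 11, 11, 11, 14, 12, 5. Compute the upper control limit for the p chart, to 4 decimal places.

0.0561

p̄ = Σdᵢ / (k·n) = 182 / (15 × 400) = 0.03033
UCL = p̄ + 3·√(p̄(1−p̄)/n) = 0.03033 + 3 × √(0.03033×0.96967/400) = 0.03033 + 3 × 0.00858 = 0.05606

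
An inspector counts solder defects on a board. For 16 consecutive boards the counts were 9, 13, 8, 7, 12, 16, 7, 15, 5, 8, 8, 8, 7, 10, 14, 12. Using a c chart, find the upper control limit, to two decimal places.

c̄ = (9 + 13 + 8 + 7 + 12 + 16 + 7 + 15 + 5 + 8 + 8 + 8 + 7 + 10 + 14 + 12) / 16 = 159 / 16 = 9.9375
UCL = c̄ + 3√c̄ = 9.9375 + 3 × √9.9375 = 9.9375 + 3 × 3.1524 = 19.3946

19.39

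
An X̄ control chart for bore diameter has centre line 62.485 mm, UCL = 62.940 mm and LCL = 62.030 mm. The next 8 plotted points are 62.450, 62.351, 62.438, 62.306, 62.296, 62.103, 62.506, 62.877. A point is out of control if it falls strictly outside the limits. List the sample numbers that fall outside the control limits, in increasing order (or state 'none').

All 8 points lie within [62.030, 62.940].

none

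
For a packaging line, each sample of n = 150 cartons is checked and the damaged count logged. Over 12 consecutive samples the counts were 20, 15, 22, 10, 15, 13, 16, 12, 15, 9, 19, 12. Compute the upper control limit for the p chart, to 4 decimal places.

0.1720

p̄ = Σdᵢ / (k·n) = 178 / (12 × 150) = 0.09889
UCL = p̄ + 3·√(p̄(1−p̄)/n) = 0.09889 + 3 × √(0.09889×0.90111/150) = 0.09889 + 3 × 0.02437 = 0.17201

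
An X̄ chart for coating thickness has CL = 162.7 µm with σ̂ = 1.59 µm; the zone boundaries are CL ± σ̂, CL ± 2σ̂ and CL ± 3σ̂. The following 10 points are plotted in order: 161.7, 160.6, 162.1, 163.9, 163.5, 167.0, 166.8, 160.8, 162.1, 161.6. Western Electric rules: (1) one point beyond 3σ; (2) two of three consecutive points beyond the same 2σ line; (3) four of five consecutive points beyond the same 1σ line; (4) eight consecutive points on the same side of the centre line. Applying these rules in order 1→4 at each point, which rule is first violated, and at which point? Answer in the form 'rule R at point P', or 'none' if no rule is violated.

Zone of each point (C = within 1σ̂, B = 1σ̂–2σ̂, A = 2σ̂–3σ̂, * = beyond 3σ̂; sign = side of CL): 1:-C, 2:-B, 3:-C, 4:+C, 5:+C, 6:+A, 7:+A, 8:-B, 9:-C, 10:-C
Rule 2 (two of three consecutive points beyond the same 2σ limit) is satisfied at point 7.

rule 2 at point 7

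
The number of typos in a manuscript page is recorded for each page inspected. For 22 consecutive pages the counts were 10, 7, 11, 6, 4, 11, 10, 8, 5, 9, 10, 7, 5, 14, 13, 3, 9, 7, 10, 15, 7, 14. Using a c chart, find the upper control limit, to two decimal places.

c̄ = (10 + 7 + 11 + 6 + 4 + 11 + 10 + 8 + 5 + 9 + 10 + 7 + 5 + 14 + 13 + 3 + 9 + 7 + 10 + 15 + 7 + 14) / 22 = 195 / 22 = 8.8636
UCL = c̄ + 3√c̄ = 8.8636 + 3 × √8.8636 = 8.8636 + 3 × 2.9772 = 17.7952

17.80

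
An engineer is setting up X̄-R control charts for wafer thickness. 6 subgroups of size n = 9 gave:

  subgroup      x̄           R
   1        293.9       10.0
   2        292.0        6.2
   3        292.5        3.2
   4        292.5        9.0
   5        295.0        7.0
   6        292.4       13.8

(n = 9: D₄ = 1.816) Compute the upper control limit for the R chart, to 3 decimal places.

R̄ = (10.0 + 6.2 + 3.2 + 9.0 + 7.0 + 13.8) / 6 = 49.2000 / 6 = 8.2000
UCL_R = D₄·R̄ = 1.816 × 8.2000 = 14.8912

14.891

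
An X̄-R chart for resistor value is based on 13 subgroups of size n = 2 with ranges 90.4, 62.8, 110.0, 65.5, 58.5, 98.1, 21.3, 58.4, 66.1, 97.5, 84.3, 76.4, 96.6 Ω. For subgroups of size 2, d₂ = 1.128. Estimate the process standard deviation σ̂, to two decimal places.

67.23

R̄ = (90.4 + 62.8 + 110.0 + 65.5 + 58.5 + 98.1 + 21.3 + 58.4 + 66.1 + 97.5 + 84.3 + 76.4 + 96.6) / 13 = 75.8385
σ̂ = R̄ / d₂ = 75.8385 / 1.128 = 67.2327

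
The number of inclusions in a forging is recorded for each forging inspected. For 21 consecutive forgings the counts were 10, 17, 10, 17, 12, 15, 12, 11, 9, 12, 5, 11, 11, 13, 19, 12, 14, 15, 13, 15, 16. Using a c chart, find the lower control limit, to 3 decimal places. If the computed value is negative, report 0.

2.072

c̄ = (10 + 17 + 10 + 17 + 12 + 15 + 12 + 11 + 9 + 12 + 5 + 11 + 11 + 13 + 19 + 12 + 14 + 15 + 13 + 15 + 16) / 21 = 269 / 21 = 12.8095
LCL = c̄ − 3√c̄ = 12.8095 − 3 × 3.5790 = 2.0724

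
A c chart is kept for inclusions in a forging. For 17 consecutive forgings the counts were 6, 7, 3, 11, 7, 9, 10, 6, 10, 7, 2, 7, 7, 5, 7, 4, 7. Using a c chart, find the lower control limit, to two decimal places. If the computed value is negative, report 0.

c̄ = (6 + 7 + 3 + 11 + 7 + 9 + 10 + 6 + 10 + 7 + 2 + 7 + 7 + 5 + 7 + 4 + 7) / 17 = 115 / 17 = 6.7647
LCL = c̄ − 3√c̄ = 6.7647 − 3 × 2.6009 = -1.0380 → 0 (cannot be negative)

0.00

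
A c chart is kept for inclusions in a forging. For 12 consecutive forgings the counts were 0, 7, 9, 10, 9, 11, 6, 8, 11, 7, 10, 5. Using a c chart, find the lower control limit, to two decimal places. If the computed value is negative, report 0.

0.00

c̄ = (0 + 7 + 9 + 10 + 9 + 11 + 6 + 8 + 11 + 7 + 10 + 5) / 12 = 93 / 12 = 7.7500
LCL = c̄ − 3√c̄ = 7.7500 − 3 × 2.7839 = -0.6016 → 0 (cannot be negative)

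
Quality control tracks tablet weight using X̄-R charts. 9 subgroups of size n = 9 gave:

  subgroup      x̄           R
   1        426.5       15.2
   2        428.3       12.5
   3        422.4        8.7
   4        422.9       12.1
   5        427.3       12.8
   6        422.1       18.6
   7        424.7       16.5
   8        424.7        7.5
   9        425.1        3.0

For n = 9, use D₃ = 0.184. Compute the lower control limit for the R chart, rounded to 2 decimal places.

2.19

R̄ = (15.2 + 12.5 + 8.7 + 12.1 + 12.8 + 18.6 + 16.5 + 7.5 + 3.0) / 9 = 106.9000 / 9 = 11.8778
LCL_R = D₃·R̄ = 0.184 × 11.8778 = 2.1855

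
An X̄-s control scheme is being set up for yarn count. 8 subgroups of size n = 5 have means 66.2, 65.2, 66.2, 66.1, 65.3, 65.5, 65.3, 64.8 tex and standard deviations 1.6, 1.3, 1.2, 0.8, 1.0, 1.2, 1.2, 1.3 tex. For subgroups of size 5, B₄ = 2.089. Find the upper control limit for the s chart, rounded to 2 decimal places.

2.51

s̄ = (1.6 + 1.3 + 1.2 + 0.8 + 1.0 + 1.2 + 1.2 + 1.3) / 8 = 1.2000
UCL_s = B₄·s̄ = 2.089 × 1.2000 = 2.5068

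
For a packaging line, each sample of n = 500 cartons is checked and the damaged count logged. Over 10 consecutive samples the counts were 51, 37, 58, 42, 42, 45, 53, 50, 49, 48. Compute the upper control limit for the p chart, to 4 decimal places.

p̄ = Σdᵢ / (k·n) = 475 / (10 × 500) = 0.09500
UCL = p̄ + 3·√(p̄(1−p̄)/n) = 0.09500 + 3 × √(0.09500×0.90500/500) = 0.09500 + 3 × 0.01311 = 0.13434

0.1343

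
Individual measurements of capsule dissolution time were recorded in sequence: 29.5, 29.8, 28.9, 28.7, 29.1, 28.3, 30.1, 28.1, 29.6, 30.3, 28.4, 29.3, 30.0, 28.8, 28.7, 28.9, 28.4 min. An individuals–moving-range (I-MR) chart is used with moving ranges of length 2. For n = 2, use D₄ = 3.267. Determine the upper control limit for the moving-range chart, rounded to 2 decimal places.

Moving ranges: 0.3, 0.9, 0.2, 0.4, 0.8, 1.8, 2.0, 1.5, 0.7, 1.9, 0.9, 0.7, 1.2, 0.1, 0.2, 0.5; M̄R̄ = 14.1000 / 16 = 0.8812
UCL_MR = D₄·M̄R̄ = 3.267 × 0.8812 = 2.8790

2.88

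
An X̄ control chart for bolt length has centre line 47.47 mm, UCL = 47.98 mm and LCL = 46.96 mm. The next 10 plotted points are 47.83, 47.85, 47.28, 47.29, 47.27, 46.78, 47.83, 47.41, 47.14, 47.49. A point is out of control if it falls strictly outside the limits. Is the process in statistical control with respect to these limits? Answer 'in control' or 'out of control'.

out of control

Compare each point to [46.96, 47.98]: sample 6 = 46.78 < LCL.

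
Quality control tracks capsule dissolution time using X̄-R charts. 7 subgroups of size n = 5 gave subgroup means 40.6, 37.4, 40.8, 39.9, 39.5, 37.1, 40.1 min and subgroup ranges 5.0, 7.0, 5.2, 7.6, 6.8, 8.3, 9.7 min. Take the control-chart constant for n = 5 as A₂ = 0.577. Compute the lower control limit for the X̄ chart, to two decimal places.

X̄̄ = (40.6 + 37.4 + 40.8 + 39.9 + 39.5 + 37.1 + 40.1) / 7 = 275.4000 / 7 = 39.3429
R̄ = (5.0 + 7.0 + 5.2 + 7.6 + 6.8 + 8.3 + 9.7) / 7 = 49.6000 / 7 = 7.0857
LCL = X̄̄ − A₂·R̄ = 39.3429 − 0.577 × 7.0857 = 35.2544

35.25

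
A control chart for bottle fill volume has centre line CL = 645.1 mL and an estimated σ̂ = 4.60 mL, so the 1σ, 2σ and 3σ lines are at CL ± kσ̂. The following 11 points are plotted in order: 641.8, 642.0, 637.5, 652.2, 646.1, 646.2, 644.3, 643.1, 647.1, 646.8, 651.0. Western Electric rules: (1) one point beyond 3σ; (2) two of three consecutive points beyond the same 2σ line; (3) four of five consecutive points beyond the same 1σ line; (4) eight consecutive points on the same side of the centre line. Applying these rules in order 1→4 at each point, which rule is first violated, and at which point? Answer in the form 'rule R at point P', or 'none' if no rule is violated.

none

Zone of each point (C = within 1σ̂, B = 1σ̂–2σ̂, A = 2σ̂–3σ̂, * = beyond 3σ̂; sign = side of CL): 1:-C, 2:-C, 3:-B, 4:+B, 5:+C, 6:+C, 7:-C, 8:-C, 9:+C, 10:+C, 11:+B
No rule fires across all 11 points.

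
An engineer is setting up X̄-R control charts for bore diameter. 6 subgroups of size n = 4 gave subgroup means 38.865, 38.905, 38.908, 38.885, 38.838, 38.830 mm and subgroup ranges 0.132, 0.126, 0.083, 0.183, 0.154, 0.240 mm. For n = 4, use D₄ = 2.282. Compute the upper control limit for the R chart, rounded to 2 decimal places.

R̄ = (0.132 + 0.126 + 0.083 + 0.183 + 0.154 + 0.240) / 6 = 0.9180 / 6 = 0.1530
UCL_R = D₄·R̄ = 2.282 × 0.1530 = 0.3491

0.35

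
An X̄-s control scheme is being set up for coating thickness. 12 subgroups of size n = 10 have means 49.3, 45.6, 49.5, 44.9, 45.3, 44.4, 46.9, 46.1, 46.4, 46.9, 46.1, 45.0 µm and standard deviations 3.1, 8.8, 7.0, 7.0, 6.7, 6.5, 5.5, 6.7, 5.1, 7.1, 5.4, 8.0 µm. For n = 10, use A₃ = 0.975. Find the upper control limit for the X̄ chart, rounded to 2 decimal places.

52.61

X̄̄ = (49.3 + 45.6 + 49.5 + 44.9 + 45.3 + 44.4 + 46.9 + 46.1 + 46.4 + 46.9 + 46.1 + 45.0) / 12 = 46.3667
s̄ = (3.1 + 8.8 + 7.0 + 7.0 + 6.7 + 6.5 + 5.5 + 6.7 + 5.1 + 7.1 + 5.4 + 8.0) / 12 = 6.4083
UCL = X̄̄ + A₃·s̄ = 46.3667 + 0.975 × 6.4083 = 52.6148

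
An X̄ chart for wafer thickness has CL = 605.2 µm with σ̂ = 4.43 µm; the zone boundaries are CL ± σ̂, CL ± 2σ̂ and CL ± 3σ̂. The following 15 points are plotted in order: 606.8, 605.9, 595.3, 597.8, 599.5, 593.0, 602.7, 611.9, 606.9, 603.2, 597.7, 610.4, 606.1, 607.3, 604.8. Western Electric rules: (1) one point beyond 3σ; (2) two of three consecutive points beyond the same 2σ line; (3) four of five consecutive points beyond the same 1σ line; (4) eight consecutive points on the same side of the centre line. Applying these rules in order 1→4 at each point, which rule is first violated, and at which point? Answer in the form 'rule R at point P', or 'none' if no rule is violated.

Zone of each point (C = within 1σ̂, B = 1σ̂–2σ̂, A = 2σ̂–3σ̂, * = beyond 3σ̂; sign = side of CL): 1:+C, 2:+C, 3:-A, 4:-B, 5:-B, 6:-A, 7:-C, 8:+B, 9:+C, 10:-C, 11:-B, 12:+B, 13:+C, 14:+C, 15:-C
Rule 3 (four of five consecutive points beyond the same 1σ limit) is satisfied at point 6.

rule 3 at point 6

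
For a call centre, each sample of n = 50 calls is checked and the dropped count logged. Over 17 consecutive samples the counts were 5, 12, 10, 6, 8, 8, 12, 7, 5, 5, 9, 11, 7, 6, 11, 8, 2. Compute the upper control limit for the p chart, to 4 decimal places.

p̄ = Σdᵢ / (k·n) = 132 / (17 × 50) = 0.15529
UCL = p̄ + 3·√(p̄(1−p̄)/n) = 0.15529 + 3 × √(0.15529×0.84471/50) = 0.15529 + 3 × 0.05122 = 0.30896

0.3090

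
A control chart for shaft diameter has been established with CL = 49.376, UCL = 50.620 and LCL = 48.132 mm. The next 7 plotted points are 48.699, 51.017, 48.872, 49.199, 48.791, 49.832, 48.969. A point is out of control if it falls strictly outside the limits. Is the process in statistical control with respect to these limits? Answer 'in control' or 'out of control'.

out of control

Compare each point to [48.132, 50.620]: sample 2 = 51.017 > UCL.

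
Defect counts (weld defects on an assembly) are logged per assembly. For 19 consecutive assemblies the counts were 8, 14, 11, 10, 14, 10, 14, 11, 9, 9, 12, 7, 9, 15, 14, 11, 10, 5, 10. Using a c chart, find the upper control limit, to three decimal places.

20.490

c̄ = (8 + 14 + 11 + 10 + 14 + 10 + 14 + 11 + 9 + 9 + 12 + 7 + 9 + 15 + 14 + 11 + 10 + 5 + 10) / 19 = 203 / 19 = 10.6842
UCL = c̄ + 3√c̄ = 10.6842 + 3 × √10.6842 = 10.6842 + 3 × 3.2687 = 20.4902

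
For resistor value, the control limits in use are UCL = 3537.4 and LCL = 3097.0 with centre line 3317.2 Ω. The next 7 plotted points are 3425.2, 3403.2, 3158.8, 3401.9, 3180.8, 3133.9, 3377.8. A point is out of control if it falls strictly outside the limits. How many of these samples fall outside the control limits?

0

All 7 points lie within [3097.0, 3537.4].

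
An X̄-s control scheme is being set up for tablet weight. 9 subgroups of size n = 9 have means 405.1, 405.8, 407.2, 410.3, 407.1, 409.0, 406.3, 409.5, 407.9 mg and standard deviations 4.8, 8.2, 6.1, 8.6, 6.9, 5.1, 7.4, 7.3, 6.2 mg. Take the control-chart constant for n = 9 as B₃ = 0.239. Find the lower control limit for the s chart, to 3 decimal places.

s̄ = (4.8 + 8.2 + 6.1 + 8.6 + 6.9 + 5.1 + 7.4 + 7.3 + 6.2) / 9 = 6.7333
LCL_s = B₃·s̄ = 0.239 × 6.7333 = 1.6093

1.609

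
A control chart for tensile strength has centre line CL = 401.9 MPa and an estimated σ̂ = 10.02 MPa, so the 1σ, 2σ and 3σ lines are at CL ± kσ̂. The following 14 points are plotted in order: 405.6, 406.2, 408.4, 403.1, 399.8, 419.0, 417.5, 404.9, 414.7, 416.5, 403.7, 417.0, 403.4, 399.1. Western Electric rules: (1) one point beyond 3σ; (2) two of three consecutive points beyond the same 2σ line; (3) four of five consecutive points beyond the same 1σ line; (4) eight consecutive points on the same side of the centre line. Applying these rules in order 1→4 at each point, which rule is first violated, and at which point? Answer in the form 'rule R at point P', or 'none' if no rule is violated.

rule 3 at point 10

Zone of each point (C = within 1σ̂, B = 1σ̂–2σ̂, A = 2σ̂–3σ̂, * = beyond 3σ̂; sign = side of CL): 1:+C, 2:+C, 3:+C, 4:+C, 5:-C, 6:+B, 7:+B, 8:+C, 9:+B, 10:+B, 11:+C, 12:+B, 13:+C, 14:-C
Rule 3 (four of five consecutive points beyond the same 1σ limit) is satisfied at point 10.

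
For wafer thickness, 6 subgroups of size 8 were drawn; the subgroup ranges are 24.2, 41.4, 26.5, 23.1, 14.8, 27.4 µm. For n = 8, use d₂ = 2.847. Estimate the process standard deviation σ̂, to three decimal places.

R̄ = (24.2 + 41.4 + 26.5 + 23.1 + 14.8 + 27.4) / 6 = 26.2333
σ̂ = R̄ / d₂ = 26.2333 / 2.847 = 9.2144

9.214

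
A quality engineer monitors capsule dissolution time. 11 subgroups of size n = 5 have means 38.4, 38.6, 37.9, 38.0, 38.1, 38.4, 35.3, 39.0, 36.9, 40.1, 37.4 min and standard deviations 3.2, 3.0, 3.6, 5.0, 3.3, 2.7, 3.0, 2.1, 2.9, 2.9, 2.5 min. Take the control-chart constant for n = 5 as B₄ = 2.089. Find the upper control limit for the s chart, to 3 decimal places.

6.495

s̄ = (3.2 + 3.0 + 3.6 + 5.0 + 3.3 + 2.7 + 3.0 + 2.1 + 2.9 + 2.9 + 2.5) / 11 = 3.1091
UCL_s = B₄·s̄ = 2.089 × 3.1091 = 6.4949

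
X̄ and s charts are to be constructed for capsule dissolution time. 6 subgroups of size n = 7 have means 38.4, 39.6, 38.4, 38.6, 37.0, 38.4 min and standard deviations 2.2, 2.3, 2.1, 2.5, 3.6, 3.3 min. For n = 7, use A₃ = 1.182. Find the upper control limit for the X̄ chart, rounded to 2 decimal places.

41.55

X̄̄ = (38.4 + 39.6 + 38.4 + 38.6 + 37.0 + 38.4) / 6 = 38.4000
s̄ = (2.2 + 2.3 + 2.1 + 2.5 + 3.6 + 3.3) / 6 = 2.6667
UCL = X̄̄ + A₃·s̄ = 38.4000 + 1.182 × 2.6667 = 41.5520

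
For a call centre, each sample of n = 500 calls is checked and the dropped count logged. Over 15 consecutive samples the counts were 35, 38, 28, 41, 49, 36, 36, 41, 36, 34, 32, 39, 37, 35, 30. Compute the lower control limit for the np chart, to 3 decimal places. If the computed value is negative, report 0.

19.024

p̄ = Σdᵢ / (k·n) = 547 / (15 × 500) = 0.07293
LCL = np̄ − 3·√(np̄(1−p̄)) = 36.4667 − 3 × 5.8144 = 19.0235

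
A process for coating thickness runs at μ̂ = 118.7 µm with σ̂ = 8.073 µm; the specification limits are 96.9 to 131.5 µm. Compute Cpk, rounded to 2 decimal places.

Cpu = (USL − μ̂) / (3σ̂) = (131.5 − 118.7) / (3 × 8.073) = 0.5285; Cpl = (μ̂ − LSL) / (3σ̂) = (118.7 − 96.9) / (3 × 8.073) = 0.9001; Cpk = min(Cpu, Cpl) = 0.5285

0.53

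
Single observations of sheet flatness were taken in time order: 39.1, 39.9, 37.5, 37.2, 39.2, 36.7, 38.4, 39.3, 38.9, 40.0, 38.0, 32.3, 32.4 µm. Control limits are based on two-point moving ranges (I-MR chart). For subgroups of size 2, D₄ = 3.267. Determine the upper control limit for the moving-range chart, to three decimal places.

5.418

Moving ranges: 0.8, 2.4, 0.3, 2.0, 2.5, 1.7, 0.9, 0.4, 1.1, 2.0, 5.7, 0.1; M̄R̄ = 19.9000 / 12 = 1.6583
UCL_MR = D₄·M̄R̄ = 3.267 × 1.6583 = 5.4178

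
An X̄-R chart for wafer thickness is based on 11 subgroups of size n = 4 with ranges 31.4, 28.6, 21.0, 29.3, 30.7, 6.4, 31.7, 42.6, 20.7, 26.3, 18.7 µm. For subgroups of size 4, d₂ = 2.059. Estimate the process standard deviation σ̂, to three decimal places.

12.689

R̄ = (31.4 + 28.6 + 21.0 + 29.3 + 30.7 + 6.4 + 31.7 + 42.6 + 20.7 + 26.3 + 18.7) / 11 = 26.1273
σ̂ = R̄ / d₂ = 26.1273 / 2.059 = 12.6893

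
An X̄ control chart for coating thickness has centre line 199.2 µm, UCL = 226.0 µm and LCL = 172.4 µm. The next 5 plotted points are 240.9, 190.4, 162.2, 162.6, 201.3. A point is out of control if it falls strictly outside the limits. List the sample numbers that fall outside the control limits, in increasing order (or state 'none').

1, 3, 4

Compare each point to [172.4, 226.0]: sample 1 = 240.9 > UCL; sample 3 = 162.2 < LCL; sample 4 = 162.6 < LCL.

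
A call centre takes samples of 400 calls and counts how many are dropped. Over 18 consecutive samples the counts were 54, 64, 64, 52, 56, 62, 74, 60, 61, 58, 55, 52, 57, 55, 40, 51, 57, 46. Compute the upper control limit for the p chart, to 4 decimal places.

0.1937

p̄ = Σdᵢ / (k·n) = 1018 / (18 × 400) = 0.14139
UCL = p̄ + 3·√(p̄(1−p̄)/n) = 0.14139 + 3 × √(0.14139×0.85861/400) = 0.14139 + 3 × 0.01742 = 0.19365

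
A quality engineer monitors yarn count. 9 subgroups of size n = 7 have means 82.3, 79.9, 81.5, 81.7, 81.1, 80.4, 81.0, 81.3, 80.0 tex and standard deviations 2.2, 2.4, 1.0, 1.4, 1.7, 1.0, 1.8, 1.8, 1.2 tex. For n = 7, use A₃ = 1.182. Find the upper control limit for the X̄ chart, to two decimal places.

82.93

X̄̄ = (82.3 + 79.9 + 81.5 + 81.7 + 81.1 + 80.4 + 81.0 + 81.3 + 80.0) / 9 = 81.0222
s̄ = (2.2 + 2.4 + 1.0 + 1.4 + 1.7 + 1.0 + 1.8 + 1.8 + 1.2) / 9 = 1.6111
UCL = X̄̄ + A₃·s̄ = 81.0222 + 1.182 × 1.6111 = 82.9266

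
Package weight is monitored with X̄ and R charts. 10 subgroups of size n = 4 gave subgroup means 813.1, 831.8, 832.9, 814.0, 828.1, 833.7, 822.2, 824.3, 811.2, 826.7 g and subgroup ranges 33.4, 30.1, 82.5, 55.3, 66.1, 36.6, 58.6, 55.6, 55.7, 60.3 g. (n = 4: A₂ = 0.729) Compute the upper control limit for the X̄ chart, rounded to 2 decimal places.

X̄̄ = (813.1 + 831.8 + 832.9 + 814.0 + 828.1 + 833.7 + 822.2 + 824.3 + 811.2 + 826.7) / 10 = 8238.0000 / 10 = 823.8000
R̄ = (33.4 + 30.1 + 82.5 + 55.3 + 66.1 + 36.6 + 58.6 + 55.6 + 55.7 + 60.3) / 10 = 534.2000 / 10 = 53.4200
UCL = X̄̄ + A₂·R̄ = 823.8000 + 0.729 × 53.4200 = 862.7432

862.74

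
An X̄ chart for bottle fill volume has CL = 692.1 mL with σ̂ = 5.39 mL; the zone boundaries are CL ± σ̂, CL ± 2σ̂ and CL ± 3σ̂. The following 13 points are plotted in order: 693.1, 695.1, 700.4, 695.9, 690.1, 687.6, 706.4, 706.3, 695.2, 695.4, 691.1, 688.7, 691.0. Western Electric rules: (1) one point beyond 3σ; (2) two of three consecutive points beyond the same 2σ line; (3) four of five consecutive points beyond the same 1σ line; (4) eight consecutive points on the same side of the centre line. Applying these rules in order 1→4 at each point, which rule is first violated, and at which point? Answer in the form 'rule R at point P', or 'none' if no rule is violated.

rule 2 at point 8

Zone of each point (C = within 1σ̂, B = 1σ̂–2σ̂, A = 2σ̂–3σ̂, * = beyond 3σ̂; sign = side of CL): 1:+C, 2:+C, 3:+B, 4:+C, 5:-C, 6:-C, 7:+A, 8:+A, 9:+C, 10:+C, 11:-C, 12:-C, 13:-C
Rule 2 (two of three consecutive points beyond the same 2σ limit) is satisfied at point 8.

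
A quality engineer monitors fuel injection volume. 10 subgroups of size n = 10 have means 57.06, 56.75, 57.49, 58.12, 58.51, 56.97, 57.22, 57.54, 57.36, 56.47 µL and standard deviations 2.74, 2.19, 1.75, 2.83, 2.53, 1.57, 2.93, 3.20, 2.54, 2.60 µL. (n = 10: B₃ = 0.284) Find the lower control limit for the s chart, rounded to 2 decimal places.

s̄ = (2.74 + 2.19 + 1.75 + 2.83 + 2.53 + 1.57 + 2.93 + 3.20 + 2.54 + 2.60) / 10 = 2.4880
LCL_s = B₃·s̄ = 0.284 × 2.4880 = 0.7066

0.71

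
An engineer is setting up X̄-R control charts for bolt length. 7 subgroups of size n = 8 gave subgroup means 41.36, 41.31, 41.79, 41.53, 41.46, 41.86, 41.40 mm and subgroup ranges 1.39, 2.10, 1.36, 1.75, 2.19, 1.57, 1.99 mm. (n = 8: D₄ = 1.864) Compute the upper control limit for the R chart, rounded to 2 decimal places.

3.29

R̄ = (1.39 + 2.10 + 1.36 + 1.75 + 2.19 + 1.57 + 1.99) / 7 = 12.3500 / 7 = 1.7643
UCL_R = D₄·R̄ = 1.864 × 1.7643 = 3.2886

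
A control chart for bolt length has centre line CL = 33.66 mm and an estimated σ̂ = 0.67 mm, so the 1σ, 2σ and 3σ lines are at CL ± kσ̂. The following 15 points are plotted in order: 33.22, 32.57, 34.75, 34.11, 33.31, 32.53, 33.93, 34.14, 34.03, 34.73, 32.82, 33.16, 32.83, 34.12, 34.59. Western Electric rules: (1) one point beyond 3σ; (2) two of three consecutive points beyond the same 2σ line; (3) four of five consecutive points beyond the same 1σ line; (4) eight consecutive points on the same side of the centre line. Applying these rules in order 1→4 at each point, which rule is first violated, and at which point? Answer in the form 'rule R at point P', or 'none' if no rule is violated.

none

Zone of each point (C = within 1σ̂, B = 1σ̂–2σ̂, A = 2σ̂–3σ̂, * = beyond 3σ̂; sign = side of CL): 1:-C, 2:-B, 3:+B, 4:+C, 5:-C, 6:-B, 7:+C, 8:+C, 9:+C, 10:+B, 11:-B, 12:-C, 13:-B, 14:+C, 15:+B
No rule fires across all 15 points.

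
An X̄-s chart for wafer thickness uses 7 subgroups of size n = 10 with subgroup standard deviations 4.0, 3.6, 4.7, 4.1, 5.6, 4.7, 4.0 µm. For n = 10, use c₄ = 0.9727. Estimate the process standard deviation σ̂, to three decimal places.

s̄ = (4.0 + 3.6 + 4.7 + 4.1 + 5.6 + 4.7 + 4.0) / 7 = 4.3857
σ̂ = s̄ / c₄ = 4.3857 / 0.9727 = 4.5088

4.509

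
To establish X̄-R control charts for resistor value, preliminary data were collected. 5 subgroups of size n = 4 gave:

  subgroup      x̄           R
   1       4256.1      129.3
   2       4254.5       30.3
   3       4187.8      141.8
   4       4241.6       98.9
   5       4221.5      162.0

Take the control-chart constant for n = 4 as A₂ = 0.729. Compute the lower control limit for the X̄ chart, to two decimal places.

X̄̄ = (4256.1 + 4254.5 + 4187.8 + 4241.6 + 4221.5) / 5 = 21161.5000 / 5 = 4232.3000
R̄ = (129.3 + 30.3 + 141.8 + 98.9 + 162.0) / 5 = 562.3000 / 5 = 112.4600
LCL = X̄̄ − A₂·R̄ = 4232.3000 − 0.729 × 112.4600 = 4150.3167

4150.32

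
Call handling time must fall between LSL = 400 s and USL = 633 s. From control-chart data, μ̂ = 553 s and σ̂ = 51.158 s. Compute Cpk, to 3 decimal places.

Cpu = (USL − μ̂) / (3σ̂) = (633 − 553) / (3 × 51.158) = 0.5213; Cpl = (μ̂ − LSL) / (3σ̂) = (553 − 400) / (3 × 51.158) = 0.9969; Cpk = min(Cpu, Cpl) = 0.5213

0.521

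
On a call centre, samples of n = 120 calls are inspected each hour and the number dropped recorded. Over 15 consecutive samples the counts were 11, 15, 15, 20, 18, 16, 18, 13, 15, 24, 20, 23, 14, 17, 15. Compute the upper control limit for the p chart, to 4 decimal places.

p̄ = Σdᵢ / (k·n) = 254 / (15 × 120) = 0.14111
UCL = p̄ + 3·√(p̄(1−p̄)/n) = 0.14111 + 3 × √(0.14111×0.85889/120) = 0.14111 + 3 × 0.03178 = 0.23645

0.2365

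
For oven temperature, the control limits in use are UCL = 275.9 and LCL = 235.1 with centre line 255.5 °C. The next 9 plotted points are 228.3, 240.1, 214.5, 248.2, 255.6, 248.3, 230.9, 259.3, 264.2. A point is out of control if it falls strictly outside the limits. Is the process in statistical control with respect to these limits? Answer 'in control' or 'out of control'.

Compare each point to [235.1, 275.9]: sample 1 = 228.3 < LCL; sample 3 = 214.5 < LCL; sample 7 = 230.9 < LCL.

out of control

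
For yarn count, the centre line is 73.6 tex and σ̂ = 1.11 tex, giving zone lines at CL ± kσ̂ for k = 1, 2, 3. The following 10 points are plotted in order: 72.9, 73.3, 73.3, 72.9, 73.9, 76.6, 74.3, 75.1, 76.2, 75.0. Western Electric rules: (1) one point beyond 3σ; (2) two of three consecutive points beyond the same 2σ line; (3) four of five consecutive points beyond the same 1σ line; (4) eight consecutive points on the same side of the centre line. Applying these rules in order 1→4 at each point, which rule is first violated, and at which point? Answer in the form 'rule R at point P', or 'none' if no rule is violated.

Zone of each point (C = within 1σ̂, B = 1σ̂–2σ̂, A = 2σ̂–3σ̂, * = beyond 3σ̂; sign = side of CL): 1:-C, 2:-C, 3:-C, 4:-C, 5:+C, 6:+A, 7:+C, 8:+B, 9:+A, 10:+B
Rule 3 (four of five consecutive points beyond the same 1σ limit) is satisfied at point 10.

rule 3 at point 10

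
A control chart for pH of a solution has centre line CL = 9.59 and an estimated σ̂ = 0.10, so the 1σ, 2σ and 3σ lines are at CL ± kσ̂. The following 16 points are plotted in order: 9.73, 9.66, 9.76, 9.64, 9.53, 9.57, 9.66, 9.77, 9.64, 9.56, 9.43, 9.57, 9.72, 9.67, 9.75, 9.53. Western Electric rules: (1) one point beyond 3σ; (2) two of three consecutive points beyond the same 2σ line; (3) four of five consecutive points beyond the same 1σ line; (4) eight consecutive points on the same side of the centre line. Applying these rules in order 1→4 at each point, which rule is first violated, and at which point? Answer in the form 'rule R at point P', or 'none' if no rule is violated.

Zone of each point (C = within 1σ̂, B = 1σ̂–2σ̂, A = 2σ̂–3σ̂, * = beyond 3σ̂; sign = side of CL): 1:+B, 2:+C, 3:+B, 4:+C, 5:-C, 6:-C, 7:+C, 8:+B, 9:+C, 10:-C, 11:-B, 12:-C, 13:+B, 14:+C, 15:+B, 16:-C
No rule fires across all 16 points.

none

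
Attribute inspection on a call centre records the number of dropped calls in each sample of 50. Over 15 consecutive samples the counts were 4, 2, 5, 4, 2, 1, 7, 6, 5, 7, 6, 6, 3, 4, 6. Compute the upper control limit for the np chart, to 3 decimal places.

10.624

p̄ = Σdᵢ / (k·n) = 68 / (15 × 50) = 0.09067
UCL = np̄ + 3·√(np̄(1−p̄)) = 4.5333 + 3 × √(4.5333×0.90933) = 4.5333 + 3 × 2.0303 = 10.6244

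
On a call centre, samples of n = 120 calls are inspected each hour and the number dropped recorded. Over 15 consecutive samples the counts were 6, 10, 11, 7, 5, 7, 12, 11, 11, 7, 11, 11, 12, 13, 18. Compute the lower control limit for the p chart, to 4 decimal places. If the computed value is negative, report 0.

0.0083

p̄ = Σdᵢ / (k·n) = 152 / (15 × 120) = 0.08444
LCL = p̄ − 3·√(p̄(1−p̄)/n) = 0.08444 − 3 × 0.02538 = 0.00830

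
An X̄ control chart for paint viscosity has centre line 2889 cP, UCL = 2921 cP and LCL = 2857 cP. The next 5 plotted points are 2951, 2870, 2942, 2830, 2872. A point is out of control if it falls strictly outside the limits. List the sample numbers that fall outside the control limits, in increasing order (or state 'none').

1, 3, 4

Compare each point to [2857, 2921]: sample 1 = 2951 > UCL; sample 3 = 2942 > UCL; sample 4 = 2830 < LCL.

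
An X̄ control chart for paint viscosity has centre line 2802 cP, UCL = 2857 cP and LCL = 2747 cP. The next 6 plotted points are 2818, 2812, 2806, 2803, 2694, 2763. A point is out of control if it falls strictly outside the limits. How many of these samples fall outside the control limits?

1

Compare each point to [2747, 2857]: sample 5 = 2694 < LCL.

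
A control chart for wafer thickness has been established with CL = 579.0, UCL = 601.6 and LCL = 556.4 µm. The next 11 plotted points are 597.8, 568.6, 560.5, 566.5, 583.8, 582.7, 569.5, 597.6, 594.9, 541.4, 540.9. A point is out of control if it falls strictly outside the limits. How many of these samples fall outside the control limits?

Compare each point to [556.4, 601.6]: sample 10 = 541.4 < LCL; sample 11 = 540.9 < LCL.

2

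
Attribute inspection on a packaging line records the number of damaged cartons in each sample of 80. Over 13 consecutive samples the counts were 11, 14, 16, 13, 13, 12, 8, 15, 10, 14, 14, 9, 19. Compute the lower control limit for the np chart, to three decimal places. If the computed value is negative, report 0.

3.048

p̄ = Σdᵢ / (k·n) = 168 / (13 × 80) = 0.16154
LCL = np̄ − 3·√(np̄(1−p̄)) = 12.9231 − 3 × 3.2917 = 3.0479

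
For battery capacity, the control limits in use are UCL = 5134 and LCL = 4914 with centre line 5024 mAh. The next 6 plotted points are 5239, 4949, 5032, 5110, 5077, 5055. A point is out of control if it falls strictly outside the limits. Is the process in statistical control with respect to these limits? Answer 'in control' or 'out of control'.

Compare each point to [4914, 5134]: sample 1 = 5239 > UCL.

out of control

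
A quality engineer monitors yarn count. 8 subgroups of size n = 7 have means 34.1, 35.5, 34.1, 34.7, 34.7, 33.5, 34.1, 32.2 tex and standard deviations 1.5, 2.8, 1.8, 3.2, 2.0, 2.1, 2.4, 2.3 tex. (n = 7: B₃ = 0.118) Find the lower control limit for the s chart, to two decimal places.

0.27

s̄ = (1.5 + 2.8 + 1.8 + 3.2 + 2.0 + 2.1 + 2.4 + 2.3) / 8 = 2.2625
LCL_s = B₃·s̄ = 0.118 × 2.2625 = 0.2670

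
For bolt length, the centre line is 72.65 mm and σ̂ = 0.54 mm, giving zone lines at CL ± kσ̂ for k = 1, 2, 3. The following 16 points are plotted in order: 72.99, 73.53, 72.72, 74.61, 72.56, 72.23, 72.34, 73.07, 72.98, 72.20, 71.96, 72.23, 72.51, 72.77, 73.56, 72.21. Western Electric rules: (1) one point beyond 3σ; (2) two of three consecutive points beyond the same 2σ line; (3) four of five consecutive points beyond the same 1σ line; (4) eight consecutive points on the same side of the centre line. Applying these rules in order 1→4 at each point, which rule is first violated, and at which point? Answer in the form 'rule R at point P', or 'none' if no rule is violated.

Zone of each point (C = within 1σ̂, B = 1σ̂–2σ̂, A = 2σ̂–3σ̂, * = beyond 3σ̂; sign = side of CL): 1:+C, 2:+B, 3:+C, 4:+*, 5:-C, 6:-C, 7:-C, 8:+C, 9:+C, 10:-C, 11:-B, 12:-C, 13:-C, 14:+C, 15:+B, 16:-C
Rule 1 (one point beyond the 3σ limits) is satisfied at point 4.

rule 1 at point 4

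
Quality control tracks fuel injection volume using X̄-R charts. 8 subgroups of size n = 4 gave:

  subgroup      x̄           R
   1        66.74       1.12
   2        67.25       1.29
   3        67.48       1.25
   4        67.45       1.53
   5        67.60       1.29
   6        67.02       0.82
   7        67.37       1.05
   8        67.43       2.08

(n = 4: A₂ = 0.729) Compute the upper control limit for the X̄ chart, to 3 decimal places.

68.243

X̄̄ = (66.74 + 67.25 + 67.48 + 67.45 + 67.60 + 67.02 + 67.37 + 67.43) / 8 = 538.3400 / 8 = 67.2925
R̄ = (1.12 + 1.29 + 1.25 + 1.53 + 1.29 + 0.82 + 1.05 + 2.08) / 8 = 10.4300 / 8 = 1.3037
UCL = X̄̄ + A₂·R̄ = 67.2925 + 0.729 × 1.3037 = 68.2429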